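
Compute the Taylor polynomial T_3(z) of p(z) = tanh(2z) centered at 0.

Differentiate repeatedly and evaluate at the center.
[z^0] = 0;  [z^1] = 2;  [z^2] = 0;  [z^3] = -8/3.

-8*z^3/3 + 2*z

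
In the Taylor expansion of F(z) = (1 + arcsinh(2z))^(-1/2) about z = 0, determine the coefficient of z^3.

Compose series: expand the inner function first, then feed it into the outer expansion.
[z^0] = 1;  [z^1] = -1;  [z^2] = 3/2;  [z^3] = -11/6.
So c_3 = F′′′(0)/3! = -11/6.

-11/6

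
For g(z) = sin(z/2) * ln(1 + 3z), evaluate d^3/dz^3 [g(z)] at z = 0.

-27/2

Take the Cauchy product of the two expansions.
The coefficient of z^3 in the expansion is -9/4, so g′′′(0) = 3! * (-9/4) = -27/2.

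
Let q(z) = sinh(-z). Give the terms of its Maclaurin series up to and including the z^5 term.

[z^0] = 0;  [z^1] = -1;  [z^2] = 0;  [z^3] = -1/6;  [z^4] = 0;  [z^5] = -1/120.

-z^5/120 - z^3/6 - z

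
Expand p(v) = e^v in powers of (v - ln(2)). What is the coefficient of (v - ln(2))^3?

Differentiate repeatedly and evaluate at the center.
p(ln(2)) = 2
p′(ln(2)) = 2
p′′(ln(2)) = 2
p′′′(ln(2)) = 2
So c_3 = p′′′(ln(2))/3! = 1/3.

1/3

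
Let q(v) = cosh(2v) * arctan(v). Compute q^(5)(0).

24

Write out both Maclaurin series and multiply, keeping only the needed powers.
From the series, [v^5] q = 1/5; multiply by 5! = 120 to get 24.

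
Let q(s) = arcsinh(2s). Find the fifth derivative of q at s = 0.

The coefficient of s^5 in the expansion is 12/5, so q^(5)(0) = 5! * (12/5) = 288.

288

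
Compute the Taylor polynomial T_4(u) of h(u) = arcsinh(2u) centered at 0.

-4*u^3/3 + 2*u

[u^0] = 0;  [u^1] = 2;  [u^2] = 0;  [u^3] = -4/3;  [u^4] = 0.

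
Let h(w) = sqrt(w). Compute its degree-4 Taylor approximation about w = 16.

[(w - 16)^0] = 4;  [(w - 16)^1] = 1/8;  [(w - 16)^2] = -1/512;  [(w - 16)^3] = 1/16384;  [(w - 16)^4] = -5/2097152.

-5*(w - 16)^4/2097152 + (w - 16)^3/16384 - (w - 16)^2/512 + (w - 16)/8 + 4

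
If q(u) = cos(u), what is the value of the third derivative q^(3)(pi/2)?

1

Compute the successive derivatives at the expansion point and divide by k!.
The coefficient of (u - pi/2)^3 in the expansion is 1/6, so q′′′(pi/2) = 3! * (1/6) = 1.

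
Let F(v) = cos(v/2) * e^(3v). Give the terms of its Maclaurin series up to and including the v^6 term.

5551*v^6/9216 + 941*v^5/640 + 1081*v^4/384 + 33*v^3/8 + 35*v^2/8 + 3*v + 1

Expand each factor separately, then convolve coefficients.
F(0) = 1
F′(0) = 3
F′′(0) = 35/4
F′′′(0) = 99/4
F^(4)(0) = 1081/16
F^(5)(0) = 2823/16
F^(6)(0) = 27755/64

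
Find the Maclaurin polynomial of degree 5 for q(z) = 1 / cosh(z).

Write the quotient as an unknown series and match coefficients against numerator = denominator · series.

5*z^4/24 - z^2/2 + 1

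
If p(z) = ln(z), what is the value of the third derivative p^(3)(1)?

Compute the successive derivatives at the expansion point and divide by k!.
From the series, [(z - 1)^3] p = 1/3; multiply by 3! = 6 to get 2.

2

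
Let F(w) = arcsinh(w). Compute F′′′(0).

-1

The coefficient of w^3 in the expansion is -1/6, so F′′′(0) = 3! * (-1/6) = -1.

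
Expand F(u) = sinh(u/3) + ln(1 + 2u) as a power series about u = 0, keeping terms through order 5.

Expand each term separately and add.
[u^0] = 0;  [u^1] = 7/3;  [u^2] = -2;  [u^3] = 433/162;  [u^4] = -4;  [u^5] = 37325/5832.

37325*u^5/5832 - 4*u^4 + 433*u^3/162 - 2*u^2 + 7*u/3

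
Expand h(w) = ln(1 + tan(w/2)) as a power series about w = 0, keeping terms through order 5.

Compose series: expand the inner function first, then feed it into the outer expansion.

w^5/48 - 7*w^4/192 + w^3/12 - w^2/8 + w/2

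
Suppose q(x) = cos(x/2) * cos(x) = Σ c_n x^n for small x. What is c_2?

-5/8

Expand each factor separately, then convolve coefficients.
[x^0] = 1;  [x^1] = 0;  [x^2] = -5/8.
So c_2 = q′′(0)/2! = -5/8.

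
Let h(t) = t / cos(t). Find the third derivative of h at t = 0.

Write the quotient as an unknown series and match coefficients against numerator = denominator · series.
From the series, [t^3] h = 1/2; multiply by 3! = 6 to get 3.

3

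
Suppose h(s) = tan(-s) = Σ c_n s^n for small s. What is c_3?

[s^0] = 0;  [s^1] = -1;  [s^2] = 0;  [s^3] = -1/3.

-1/3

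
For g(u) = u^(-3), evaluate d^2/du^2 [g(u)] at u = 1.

12

The coefficient of (u - 1)^2 in the expansion is 6, so g′′(1) = 2! * (6) = 12.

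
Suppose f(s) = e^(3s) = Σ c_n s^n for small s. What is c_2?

Differentiate repeatedly and evaluate at the center.
f(0) = 1
f′(0) = 3
f′′(0) = 9
The Taylor polynomial is Σ f^(k)(0)/k! · s^k.

9/2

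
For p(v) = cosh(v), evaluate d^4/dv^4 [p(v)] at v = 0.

1

Use the known series and substitute for the argument.
The coefficient of v^4 in the expansion is 1/24, so p^(4)(0) = 4! * (1/24) = 1.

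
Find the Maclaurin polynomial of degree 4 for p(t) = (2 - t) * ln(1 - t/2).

t^4/96 + t^3/24 + t^2/4 - t

Distribute the polynomial across the series and collect like powers.
p(0) = 0
p′(0) = -1
p′′(0) = 1/2
p′′′(0) = 1/4
p^(4)(0) = 1/4
Dividing each by k! gives the coefficients c_0, ..., c_4.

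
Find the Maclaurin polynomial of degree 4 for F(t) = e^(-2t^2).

Compute the successive derivatives at the expansion point and divide by k!.
F(0) = 1
F′(0) = 0
F′′(0) = -4
F′′′(0) = 0
F^(4)(0) = 48

2*t^4 - 2*t^2 + 1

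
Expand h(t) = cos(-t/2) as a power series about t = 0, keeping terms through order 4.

t^4/384 - t^2/8 + 1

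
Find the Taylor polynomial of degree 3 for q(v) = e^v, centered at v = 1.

q(1) = e
q′(1) = e
q′′(1) = e
q′′′(1) = e
Dividing each by k! gives the coefficients c_0, ..., c_3.

e*(v - 1)^3/6 + e*(v - 1)^2/2 + e*(v - 1) + e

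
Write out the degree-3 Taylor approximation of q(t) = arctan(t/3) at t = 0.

q(0) = 0
q′(0) = 1/3
q′′(0) = 0
q′′′(0) = -2/27
Dividing each by k! gives the coefficients c_0, ..., c_3.

-t^3/81 + t/3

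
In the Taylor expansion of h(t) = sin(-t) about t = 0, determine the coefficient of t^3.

h(0) = 0
h′(0) = -1
h′′(0) = 0
h′′′(0) = 1

1/6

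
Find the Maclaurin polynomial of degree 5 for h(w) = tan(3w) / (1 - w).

222*w^5/5 + 12*w^4 + 12*w^3 + 3*w^2 + 3*w

Take the Cauchy product of the two expansions.
h(0) = 0
h′(0) = 3
h′′(0) = 6
h′′′(0) = 72
h^(4)(0) = 288
h^(5)(0) = 5328
The Taylor polynomial is Σ h^(k)(0)/k! · w^k.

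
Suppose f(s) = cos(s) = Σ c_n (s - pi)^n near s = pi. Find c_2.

Apply the Taylor formula c_k = f^(k)(a)/k!.

1/2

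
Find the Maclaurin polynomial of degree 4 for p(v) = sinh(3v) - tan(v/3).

Expand each term separately and add.
p(0) = 0
p′(0) = 8/3
p′′(0) = 0
p′′′(0) = 727/27
p^(4)(0) = 0
The Taylor polynomial is Σ p^(k)(0)/k! · v^k.

727*v^3/162 + 8*v/3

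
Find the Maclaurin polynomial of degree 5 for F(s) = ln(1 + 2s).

32*s^5/5 - 4*s^4 + 8*s^3/3 - 2*s^2 + 2*s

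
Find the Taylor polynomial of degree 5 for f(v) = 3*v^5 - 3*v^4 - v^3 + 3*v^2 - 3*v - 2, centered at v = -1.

f(-1) = -1
f′(-1) = 15
f′′(-1) = -84
f′′′(-1) = 246
f^(4)(-1) = -432
f^(5)(-1) = 360

3*(v + 1)^5 - 18*(v + 1)^4 + 41*(v + 1)^3 - 42*(v + 1)^2 + 15*(v + 1) - 1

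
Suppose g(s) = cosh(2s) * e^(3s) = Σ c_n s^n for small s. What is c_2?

13/2

Multiply the two series term by term and collect like powers.
g(0) = 1
g′(0) = 3
g′′(0) = 13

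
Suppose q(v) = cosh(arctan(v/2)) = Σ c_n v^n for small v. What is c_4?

-7/384

Compose series: expand the inner function first, then feed it into the outer expansion.
[v^0] = 1;  [v^1] = 0;  [v^2] = 1/8;  [v^3] = 0;  [v^4] = -7/384.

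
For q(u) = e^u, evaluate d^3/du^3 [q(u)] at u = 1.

e

Differentiate repeatedly and evaluate at the center.
The coefficient of (u - 1)^3 in the expansion is e/6, so q′′′(1) = 3! * (e/6) = e.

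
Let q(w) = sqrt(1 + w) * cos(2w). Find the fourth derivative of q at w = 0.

337/16

Take the Cauchy product of the two expansions.
From the series, [w^4] q = 337/384; multiply by 4! = 24 to get 337/16.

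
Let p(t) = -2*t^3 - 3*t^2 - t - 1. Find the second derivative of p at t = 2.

-30

The coefficient of (t - 2)^2 in the expansion is -15, so p′′(2) = 2! * (-15) = -30.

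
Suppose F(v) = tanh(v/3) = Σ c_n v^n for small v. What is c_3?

F(0) = 0
F′(0) = 1/3
F′′(0) = 0
F′′′(0) = -2/27
Then c_k = F^(k)(0)/k! gives each Taylor coefficient.

-1/81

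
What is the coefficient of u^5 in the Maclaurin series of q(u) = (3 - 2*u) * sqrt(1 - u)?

-1/256

Distribute the polynomial across the series and collect like powers.
q(0) = 3
q′(0) = -7/2
q′′(0) = 5/4
q′′′(0) = 3/8
q^(4)(0) = 3/16
q^(5)(0) = -15/32
Then c_k = q^(k)(0)/k! gives each Taylor coefficient.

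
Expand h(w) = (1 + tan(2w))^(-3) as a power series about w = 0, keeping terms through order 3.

Let u equal the inner series; expand the outer function in u and truncate.
[w^0] = 1;  [w^1] = -6;  [w^2] = 24;  [w^3] = -88.

-88*w^3 + 24*w^2 - 6*w + 1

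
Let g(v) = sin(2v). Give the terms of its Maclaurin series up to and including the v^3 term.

Compute the successive derivatives at the expansion point and divide by k!.
g(0) = 0
g′(0) = 2
g′′(0) = 0
g′′′(0) = -8
Dividing each by k! gives the coefficients c_0, ..., c_3.

-4*v^3/3 + 2*v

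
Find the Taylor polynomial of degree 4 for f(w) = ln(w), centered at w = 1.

-(w - 1)^4/4 + (w - 1)^3/3 - (w - 1)^2/2 + (w - 1)

Differentiate repeatedly and evaluate at the center.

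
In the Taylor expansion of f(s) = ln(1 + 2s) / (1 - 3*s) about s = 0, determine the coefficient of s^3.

44/3

Use 1/(1 - r) = Σ r^k on the denominator, then take the Cauchy product.
f(0) = 0
f′(0) = 2
f′′(0) = 8
f′′′(0) = 88
So c_3 = f′′′(0)/3! = 44/3.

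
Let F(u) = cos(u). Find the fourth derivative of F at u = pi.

-1

The coefficient of (u - pi)^4 in the expansion is -1/24, so F^(4)(pi) = 4! * (-1/24) = -1.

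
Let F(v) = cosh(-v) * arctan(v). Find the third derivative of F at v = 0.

Take the Cauchy product of the two expansions.
From the series, [v^3] F = 1/6; multiply by 3! = 6 to get 1.

1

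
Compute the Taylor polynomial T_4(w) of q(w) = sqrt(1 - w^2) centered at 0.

Compute the successive derivatives at the expansion point and divide by k!.
q(0) = 1
q′(0) = 0
q′′(0) = -1
q′′′(0) = 0
q^(4)(0) = -3

-w^4/8 - w^2/2 + 1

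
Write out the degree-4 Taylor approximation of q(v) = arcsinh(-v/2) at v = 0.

v^3/48 - v/2

q(0) = 0
q′(0) = -1/2
q′′(0) = 0
q′′′(0) = 1/8
q^(4)(0) = 0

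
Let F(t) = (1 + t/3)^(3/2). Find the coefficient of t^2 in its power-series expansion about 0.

c_2 = F′′(0)/2! = 1/24.

1/24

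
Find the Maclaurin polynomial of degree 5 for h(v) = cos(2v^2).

h(0) = 1
h′(0) = 0
h′′(0) = 0
h′′′(0) = 0
h^(4)(0) = -48
h^(5)(0) = 0

1 - 2*v^4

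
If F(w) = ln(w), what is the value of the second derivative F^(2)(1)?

From the series, [(w - 1)^2] F = -1/2; multiply by 2! = 2 to get -1.

-1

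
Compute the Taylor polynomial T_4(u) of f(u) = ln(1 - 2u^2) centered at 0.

-2*u^4 - 2*u^2

f(0) = 0
f′(0) = 0
f′′(0) = -4
f′′′(0) = 0
f^(4)(0) = -48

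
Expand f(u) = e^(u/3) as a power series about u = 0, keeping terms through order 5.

f(0) = 1
f′(0) = 1/3
f′′(0) = 1/9
f′′′(0) = 1/27
f^(4)(0) = 1/81
f^(5)(0) = 1/243

u^5/29160 + u^4/1944 + u^3/162 + u^2/18 + u/3 + 1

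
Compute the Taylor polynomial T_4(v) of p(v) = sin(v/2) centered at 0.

Differentiate repeatedly and evaluate at the center.
p(0) = 0
p′(0) = 1/2
p′′(0) = 0
p′′′(0) = -1/8
p^(4)(0) = 0

-v^3/48 + v/2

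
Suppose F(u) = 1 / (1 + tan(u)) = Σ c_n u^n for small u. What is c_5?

-32/15

Expand as Σ (-1)^k u^k with u equal to the inner function's series.
[u^0] = 1;  [u^1] = -1;  [u^2] = 1;  [u^3] = -4/3;  [u^4] = 5/3;  [u^5] = -32/15.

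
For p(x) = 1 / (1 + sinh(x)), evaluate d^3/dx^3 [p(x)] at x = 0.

-7

Expand as Σ (-1)^k u^k with u equal to the inner function's series.
The coefficient of x^3 in the expansion is -7/6, so p′′′(0) = 3! * (-7/6) = -7.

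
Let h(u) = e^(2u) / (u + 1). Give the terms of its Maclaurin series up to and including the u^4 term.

Expand 1/(denominator) as a geometric series and multiply by the numerator's series.
h(0) = 1
h′(0) = 1
h′′(0) = 2
h′′′(0) = 2
h^(4)(0) = 8

u^4/3 + u^3/3 + u^2 + u + 1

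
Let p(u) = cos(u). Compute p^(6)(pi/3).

-1/2

The coefficient of (u - pi/3)^6 in the expansion is -1/1440, so p^(6)(pi/3) = 6! * (-1/1440) = -1/2.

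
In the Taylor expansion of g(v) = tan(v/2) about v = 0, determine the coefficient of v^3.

1/24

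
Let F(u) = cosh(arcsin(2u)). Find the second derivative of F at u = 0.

4

Compose series: expand the inner function first, then feed it into the outer expansion.
The coefficient of u^2 in the expansion is 2, so F′′(0) = 2! * (2) = 4.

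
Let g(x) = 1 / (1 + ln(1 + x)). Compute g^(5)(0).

Write 1/(1+u) = 1 - u + u^2 - u^3 + ... and substitute the series for u.
The coefficient of x^5 in the expansion is -347/60, so g^(5)(0) = 5! * (-347/60) = -694.

-694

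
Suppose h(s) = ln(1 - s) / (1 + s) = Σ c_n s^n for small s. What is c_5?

Take the Cauchy product of the two expansions.
h(0) = 0
h′(0) = -1
h′′(0) = 1
h′′′(0) = -5
h^(4)(0) = 14
h^(5)(0) = -94
So c_5 = h^(5)(0)/5! = -47/60.

-47/60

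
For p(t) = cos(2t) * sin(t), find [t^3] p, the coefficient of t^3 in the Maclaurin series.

Multiply the two series term by term and collect like powers.
p(0) = 0
p′(0) = 1
p′′(0) = 0
p′′′(0) = -13
Then c_k = p^(k)(0)/k! gives each Taylor coefficient.

-13/6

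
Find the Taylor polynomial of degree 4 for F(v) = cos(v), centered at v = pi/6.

Differentiate repeatedly and evaluate at the center.
[(v - pi/6)^0] = sqrt(3)/2;  [(v - pi/6)^1] = -1/2;  [(v - pi/6)^2] = -sqrt(3)/4;  [(v - pi/6)^3] = 1/12;  [(v - pi/6)^4] = sqrt(3)/48.

sqrt(3)*(v - pi/6)^4/48 + (v - pi/6)^3/12 - sqrt(3)*(v - pi/6)^2/4 - (v - pi/6)/2 + sqrt(3)/2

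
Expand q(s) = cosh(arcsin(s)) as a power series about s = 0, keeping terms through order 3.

s^2/2 + 1

Substitute the inner expansion into the outer series and collect powers.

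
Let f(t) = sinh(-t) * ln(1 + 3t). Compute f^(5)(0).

2520

Write out both Maclaurin series and multiply, keeping only the needed powers.
The coefficient of t^5 in the expansion is 21, so f^(5)(0) = 5! * (21) = 2520.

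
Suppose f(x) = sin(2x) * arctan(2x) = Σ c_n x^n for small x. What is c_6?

152/9

Take the Cauchy product of the two expansions.
[x^0] = 0;  [x^1] = 0;  [x^2] = 4;  [x^3] = 0;  [x^4] = -8;  [x^5] = 0;  [x^6] = 152/9.
So c_6 = f^(6)(0)/6! = 152/9.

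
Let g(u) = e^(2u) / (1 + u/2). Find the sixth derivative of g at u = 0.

97/4

Multiply the two series term by term and collect like powers.
The coefficient of u^6 in the expansion is 9*2^(18/175)*3^(3/35)*5^(12/25)*7^(159/175)/4000, so g^(6)(0) = 6! * (9*2^(18/175)*3^(3/35)*5^(12/25)*7^(159/175)/4000) = 97/4.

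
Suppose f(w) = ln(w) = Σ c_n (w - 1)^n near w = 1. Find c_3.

1/3

Compute the successive derivatives at the expansion point and divide by k!.
[(w - 1)^0] = 0;  [(w - 1)^1] = 1;  [(w - 1)^2] = -1/2;  [(w - 1)^3] = 1/3.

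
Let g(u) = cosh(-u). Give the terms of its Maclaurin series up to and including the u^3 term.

Apply the Taylor formula c_k = f^(k)(a)/k!.

u^2/2 + 1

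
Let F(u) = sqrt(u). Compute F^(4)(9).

-5/11664

From the series, [(u - 9)^4] F = -5/279936; multiply by 4! = 24 to get -5/11664.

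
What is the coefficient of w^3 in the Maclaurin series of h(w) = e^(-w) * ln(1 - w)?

Take the Cauchy product of the two expansions.
h(0) = 0
h′(0) = -1
h′′(0) = 1
h′′′(0) = -2

-1/3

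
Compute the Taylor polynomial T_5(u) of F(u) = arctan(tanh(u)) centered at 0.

2*u^5/3 - 2*u^3/3 + u

Compose series: expand the inner function first, then feed it into the outer expansion.
F(0) = 0
F′(0) = 1
F′′(0) = 0
F′′′(0) = -4
F^(4)(0) = 0
F^(5)(0) = 80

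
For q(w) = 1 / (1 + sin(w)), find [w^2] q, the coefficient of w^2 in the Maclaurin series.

1

Expand as Σ (-1)^k u^k with u equal to the inner function's series.
q(0) = 1
q′(0) = -1
q′′(0) = 2
The Taylor polynomial is Σ q^(k)(0)/k! · w^k.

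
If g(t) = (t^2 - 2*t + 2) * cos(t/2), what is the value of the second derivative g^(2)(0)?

3/2

Distribute the polynomial across the series and collect like powers.
From the series, [t^2] g = 3/4; multiply by 2! = 2 to get 3/2.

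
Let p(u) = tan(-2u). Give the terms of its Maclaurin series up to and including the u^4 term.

-8*u^3/3 - 2*u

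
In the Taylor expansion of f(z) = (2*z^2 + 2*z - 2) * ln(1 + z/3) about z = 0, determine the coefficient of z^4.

Distribute the polynomial across the series and collect like powers.
f(0) = 0
f′(0) = -2/3
f′′(0) = 14/9
f′′′(0) = 86/27
f^(4)(0) = -52/27

-13/162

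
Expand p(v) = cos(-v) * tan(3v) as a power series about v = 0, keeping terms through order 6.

Multiply the two series term by term and collect like powers.
[v^0] = 0;  [v^1] = 3;  [v^2] = 0;  [v^3] = 15/2;  [v^4] = 0;  [v^5] = 1121/40;  [v^6] = 0.

1121*v^5/40 + 15*v^3/2 + 3*v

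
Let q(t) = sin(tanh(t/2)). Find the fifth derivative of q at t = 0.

37/32

Substitute the inner expansion into the outer series and collect powers.
The coefficient of t^5 in the expansion is 37/3840, so q^(5)(0) = 5! * (37/3840) = 37/32.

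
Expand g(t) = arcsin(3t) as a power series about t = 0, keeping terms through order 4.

9*t^3/2 + 3*t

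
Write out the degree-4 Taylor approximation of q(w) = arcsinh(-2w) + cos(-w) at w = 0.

w^4/24 + 4*w^3/3 - w^2/2 - 2*w + 1

Add the two expansions coefficient-wise.
[w^0] = 1;  [w^1] = -2;  [w^2] = -1/2;  [w^3] = 4/3;  [w^4] = 1/24.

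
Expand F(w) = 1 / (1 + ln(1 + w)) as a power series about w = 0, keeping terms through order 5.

Use the geometric series for the reciprocal, then substitute.
F(0) = 1
F′(0) = -1
F′′(0) = 3
F′′′(0) = -14
F^(4)(0) = 88
F^(5)(0) = -694
Then c_k = F^(k)(0)/k! gives each Taylor coefficient.

-347*w^5/60 + 11*w^4/3 - 7*w^3/3 + 3*w^2/2 - w + 1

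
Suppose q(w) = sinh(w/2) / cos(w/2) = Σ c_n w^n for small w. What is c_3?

Write the quotient as an unknown series and match coefficients against numerator = denominator · series.
q(0) = 0
q′(0) = 1/2
q′′(0) = 0
q′′′(0) = 1/2
Then c_k = q^(k)(0)/k! gives each Taylor coefficient.

1/12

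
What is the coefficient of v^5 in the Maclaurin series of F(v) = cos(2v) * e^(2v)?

Expand each factor separately, then convolve coefficients.

-16/15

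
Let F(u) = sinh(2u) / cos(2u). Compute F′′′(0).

32

Invert the denominator's series and multiply.
The coefficient of u^3 in the expansion is 16/3, so F′′′(0) = 3! * (16/3) = 32.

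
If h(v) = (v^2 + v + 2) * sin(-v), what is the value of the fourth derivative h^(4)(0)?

4

Multiply each power in the prefactor through the base expansion.
The coefficient of v^4 in the expansion is 1/6, so h^(4)(0) = 4! * (1/6) = 4.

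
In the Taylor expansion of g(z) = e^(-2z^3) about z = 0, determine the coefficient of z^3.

-2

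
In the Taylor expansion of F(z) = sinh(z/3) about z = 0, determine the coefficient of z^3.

1/162

F(0) = 0
F′(0) = 1/3
F′′(0) = 0
F′′′(0) = 1/27
So c_3 = F′′′(0)/3! = 1/162.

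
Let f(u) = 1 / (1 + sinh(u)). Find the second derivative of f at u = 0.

2

Write 1/(1+u) = 1 - u + u^2 - u^3 + ... and substitute the series for u.
The coefficient of u^2 in the expansion is 1, so f′′(0) = 2! * (1) = 2.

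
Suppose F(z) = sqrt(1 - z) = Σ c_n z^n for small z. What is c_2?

F(0) = 1
F′(0) = -1/2
F′′(0) = -1/4

-1/8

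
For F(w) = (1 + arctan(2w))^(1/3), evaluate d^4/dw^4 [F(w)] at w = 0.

1024/81

Substitute the inner expansion into the outer series and collect powers.
The coefficient of w^4 in the expansion is 128/243, so F^(4)(0) = 4! * (128/243) = 1024/81.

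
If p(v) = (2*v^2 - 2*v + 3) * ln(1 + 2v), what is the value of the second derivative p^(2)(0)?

Multiply each power in the prefactor through the base expansion.
The coefficient of v^2 in the expansion is -10, so p′′(0) = 2! * (-10) = -20.

-20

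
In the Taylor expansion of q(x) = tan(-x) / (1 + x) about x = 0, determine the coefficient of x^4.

4/3

Take the Cauchy product of the two expansions.
q(0) = 0
q′(0) = -1
q′′(0) = 2
q′′′(0) = -8
q^(4)(0) = 32
So c_4 = q^(4)(0)/4! = 4/3.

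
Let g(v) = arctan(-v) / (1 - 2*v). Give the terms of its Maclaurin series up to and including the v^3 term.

Multiply the numerator's expansion by the denominator's geometric series.
[v^0] = 0;  [v^1] = -1;  [v^2] = -2;  [v^3] = -11/3.

-11*v^3/3 - 2*v^2 - v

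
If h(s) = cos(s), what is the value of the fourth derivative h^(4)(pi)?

-1

From the series, [(s - pi)^4] h = -1/24; multiply by 4! = 24 to get -1.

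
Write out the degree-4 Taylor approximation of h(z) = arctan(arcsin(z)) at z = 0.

Substitute the inner expansion into the outer series and collect powers.
h(0) = 0
h′(0) = 1
h′′(0) = 0
h′′′(0) = -1
h^(4)(0) = 0

-z^3/6 + z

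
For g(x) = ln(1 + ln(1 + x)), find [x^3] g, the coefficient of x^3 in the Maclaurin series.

7/6

Compose series: expand the inner function first, then feed it into the outer expansion.
g(0) = 0
g′(0) = 1
g′′(0) = -2
g′′′(0) = 7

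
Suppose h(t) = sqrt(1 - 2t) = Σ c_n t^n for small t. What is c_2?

-1/2

Differentiate repeatedly and evaluate at the center.
[t^0] = 1;  [t^1] = -1;  [t^2] = -1/2.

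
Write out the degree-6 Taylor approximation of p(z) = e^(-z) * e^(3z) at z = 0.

4*z^6/45 + 4*z^5/15 + 2*z^4/3 + 4*z^3/3 + 2*z^2 + 2*z + 1

Multiply the two series term by term and collect like powers.
p(0) = 1
p′(0) = 2
p′′(0) = 4
p′′′(0) = 8
p^(4)(0) = 16
p^(5)(0) = 32
p^(6)(0) = 64
Then c_k = p^(k)(0)/k! gives each Taylor coefficient.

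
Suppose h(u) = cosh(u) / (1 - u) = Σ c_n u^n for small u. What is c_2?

Expand each factor separately, then convolve coefficients.
So c_2 = h′′(0)/2! = 3/2.

3/2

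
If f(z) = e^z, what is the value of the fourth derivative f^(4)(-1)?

e^(-1)

Use the known series and substitute for the argument.
The coefficient of (z + 1)^4 in the expansion is e^(-1)/24, so f^(4)(-1) = 4! * (e^(-1)/24) = e^(-1).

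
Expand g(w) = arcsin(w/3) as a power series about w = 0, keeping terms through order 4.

g(0) = 0
g′(0) = 1/3
g′′(0) = 0
g′′′(0) = 1/27
g^(4)(0) = 0

w^3/162 + w/3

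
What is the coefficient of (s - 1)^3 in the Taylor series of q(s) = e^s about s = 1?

e/6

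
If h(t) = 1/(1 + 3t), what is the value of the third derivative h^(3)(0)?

-162

Use the known series and substitute for the argument.
From the series, [t^3] h = -27; multiply by 3! = 6 to get -162.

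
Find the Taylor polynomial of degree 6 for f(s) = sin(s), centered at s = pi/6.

Compute the successive derivatives at the expansion point and divide by k!.
f(pi/6) = 1/2
f′(pi/6) = sqrt(3)/2
f′′(pi/6) = -1/2
f′′′(pi/6) = -sqrt(3)/2
f^(4)(pi/6) = 1/2
f^(5)(pi/6) = sqrt(3)/2
f^(6)(pi/6) = -1/2

-(s - pi/6)^6/1440 + sqrt(3)*(s - pi/6)^5/240 + (s - pi/6)^4/48 - sqrt(3)*(s - pi/6)^3/12 - (s - pi/6)^2/4 + sqrt(3)*(s - pi/6)/2 + 1/2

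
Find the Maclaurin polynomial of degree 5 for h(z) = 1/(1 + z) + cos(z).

-z^5 + 25*z^4/24 - z^3 + z^2/2 - z + 2

Expand each term separately and add.
[z^0] = 2;  [z^1] = -1;  [z^2] = 1/2;  [z^3] = -1;  [z^4] = 25/24;  [z^5] = -1.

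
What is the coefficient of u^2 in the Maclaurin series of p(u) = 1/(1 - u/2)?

1/4

Differentiate repeatedly and evaluate at the center.
p(0) = 1
p′(0) = 1/2
p′′(0) = 1/2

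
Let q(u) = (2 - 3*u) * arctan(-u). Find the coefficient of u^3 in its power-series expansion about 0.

Shift and add copies of the series according to the polynomial's terms.
q(0) = 0
q′(0) = -2
q′′(0) = 6
q′′′(0) = 4

2/3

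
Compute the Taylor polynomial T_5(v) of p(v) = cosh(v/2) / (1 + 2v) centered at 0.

Write out both Maclaurin series and multiply, keeping only the needed powers.
p(0) = 1
p′(0) = -2
p′′(0) = 33/4
p′′′(0) = -99/2
p^(4)(0) = 6337/16
p^(5)(0) = -31685/8
Then c_k = p^(k)(0)/k! gives each Taylor coefficient.

-6337*v^5/192 + 6337*v^4/384 - 33*v^3/4 + 33*v^2/8 - 2*v + 1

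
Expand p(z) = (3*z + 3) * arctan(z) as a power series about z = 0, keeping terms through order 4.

-z^4 - z^3 + 3*z^2 + 3*z

Multiply each power in the prefactor through the base expansion.
p(0) = 0
p′(0) = 3
p′′(0) = 6
p′′′(0) = -6
p^(4)(0) = -24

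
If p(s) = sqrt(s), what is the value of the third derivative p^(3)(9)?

1/648

Differentiate repeatedly and evaluate at the center.
The coefficient of (s - 9)^3 in the expansion is 1/3888, so p′′′(9) = 3! * (1/3888) = 1/648.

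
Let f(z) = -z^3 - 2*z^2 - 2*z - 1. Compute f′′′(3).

-6

Differentiate repeatedly and evaluate at the center.
From the series, [(z - 3)^3] f = -1; multiply by 3! = 6 to get -6.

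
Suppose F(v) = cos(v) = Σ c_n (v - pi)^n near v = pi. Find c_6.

F(pi) = -1
F′(pi) = 0
F′′(pi) = 1
F′′′(pi) = 0
F^(4)(pi) = -1
F^(5)(pi) = 0
F^(6)(pi) = 1
So c_6 = F^(6)(pi)/6! = 1/720.

1/720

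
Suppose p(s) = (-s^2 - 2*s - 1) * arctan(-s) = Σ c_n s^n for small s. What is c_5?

Multiply each power in the prefactor through the base expansion.
[s^0] = 0;  [s^1] = 1;  [s^2] = 2;  [s^3] = 2/3;  [s^4] = -2/3;  [s^5] = -2/15.

-2/15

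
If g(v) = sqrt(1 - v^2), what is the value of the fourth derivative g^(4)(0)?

From the series, [v^4] g = -1/8; multiply by 4! = 24 to get -3.

-3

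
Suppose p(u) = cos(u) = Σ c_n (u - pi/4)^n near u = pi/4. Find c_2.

[(u - pi/4)^0] = sqrt(2)/2;  [(u - pi/4)^1] = -sqrt(2)/2;  [(u - pi/4)^2] = -sqrt(2)/4.

-sqrt(2)/4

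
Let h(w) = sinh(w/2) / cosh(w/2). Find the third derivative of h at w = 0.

Invert the denominator's series and multiply.
The coefficient of w^3 in the expansion is -1/24, so h′′′(0) = 3! * (-1/24) = -1/4.

-1/4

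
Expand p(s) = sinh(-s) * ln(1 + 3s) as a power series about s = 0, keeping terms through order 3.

Expand each factor separately, then convolve coefficients.
[s^0] = 0;  [s^1] = 0;  [s^2] = -3;  [s^3] = 9/2.

9*s^3/2 - 3*s^2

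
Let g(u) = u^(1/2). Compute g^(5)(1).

The coefficient of (u - 1)^5 in the expansion is 7/256, so g^(5)(1) = 5! * (7/256) = 105/32.

105/32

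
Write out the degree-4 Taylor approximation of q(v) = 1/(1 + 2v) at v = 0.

16*v^4 - 8*v^3 + 4*v^2 - 2*v + 1

q(0) = 1
q′(0) = -2
q′′(0) = 8
q′′′(0) = -48
q^(4)(0) = 384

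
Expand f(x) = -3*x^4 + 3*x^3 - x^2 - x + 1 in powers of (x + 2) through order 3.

27*(x + 2)^3 - 91*(x + 2)^2 + 135*(x + 2) - 73

f(-2) = -73
f′(-2) = 135
f′′(-2) = -182
f′′′(-2) = 162
The Taylor polynomial is Σ f^(k)(-2)/k! · (x + 2)^k.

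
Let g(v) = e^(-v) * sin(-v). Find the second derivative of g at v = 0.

2

Expand each factor separately, then convolve coefficients.
The coefficient of v^2 in the expansion is 1, so g′′(0) = 2! * (1) = 2.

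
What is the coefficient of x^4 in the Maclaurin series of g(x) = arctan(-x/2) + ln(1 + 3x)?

-81/4

Combine the two series term by term.
g(0) = 0
g′(0) = 5/2
g′′(0) = -9
g′′′(0) = 217/4
g^(4)(0) = -486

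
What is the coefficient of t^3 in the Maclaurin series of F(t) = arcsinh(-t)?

1/6

[t^0] = 0;  [t^1] = -1;  [t^2] = 0;  [t^3] = 1/6.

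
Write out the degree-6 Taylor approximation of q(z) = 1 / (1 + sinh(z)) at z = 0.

Write 1/(1+u) = 1 - u + u^2 - u^3 + ... and substitute the series for u.
q(0) = 1
q′(0) = -1
q′′(0) = 2
q′′′(0) = -7
q^(4)(0) = 32
q^(5)(0) = -181
q^(6)(0) = 1232
Then c_k = q^(k)(0)/k! gives each Taylor coefficient.

77*z^6/45 - 181*z^5/120 + 4*z^4/3 - 7*z^3/6 + z^2 - z + 1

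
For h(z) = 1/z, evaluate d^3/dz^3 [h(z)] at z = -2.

-3/8

Differentiate repeatedly and evaluate at the center.
The coefficient of (z + 2)^3 in the expansion is -1/16, so h′′′(-2) = 3! * (-1/16) = -3/8.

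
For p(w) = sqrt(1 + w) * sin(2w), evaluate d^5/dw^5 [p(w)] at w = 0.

341/8

Expand each factor separately, then convolve coefficients.
The coefficient of w^5 in the expansion is 341/960, so p^(5)(0) = 5! * (341/960) = 341/8.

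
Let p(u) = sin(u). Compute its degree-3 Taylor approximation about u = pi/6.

[(u - pi/6)^0] = 1/2;  [(u - pi/6)^1] = sqrt(3)/2;  [(u - pi/6)^2] = -1/4;  [(u - pi/6)^3] = -sqrt(3)/12.

-sqrt(3)*(u - pi/6)^3/12 - (u - pi/6)^2/4 + sqrt(3)*(u - pi/6)/2 + 1/2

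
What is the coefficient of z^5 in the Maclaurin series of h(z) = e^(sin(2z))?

-32/15

Compose series: expand the inner function first, then feed it into the outer expansion.
h(0) = 1
h′(0) = 2
h′′(0) = 4
h′′′(0) = 0
h^(4)(0) = -48
h^(5)(0) = -256
Then c_k = h^(k)(0)/k! gives each Taylor coefficient.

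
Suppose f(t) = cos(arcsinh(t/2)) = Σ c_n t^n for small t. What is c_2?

Substitute the inner expansion into the outer series and collect powers.
f(0) = 1
f′(0) = 0
f′′(0) = -1/4
So c_2 = f′′(0)/2! = -1/8.

-1/8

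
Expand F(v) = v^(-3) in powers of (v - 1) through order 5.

Differentiate repeatedly and evaluate at the center.
F(1) = 1
F′(1) = -3
F′′(1) = 12
F′′′(1) = -60
F^(4)(1) = 360
F^(5)(1) = -2520

-21*(v - 1)^5 + 15*(v - 1)^4 - 10*(v - 1)^3 + 6*(v - 1)^2 - 3*(v - 1) + 1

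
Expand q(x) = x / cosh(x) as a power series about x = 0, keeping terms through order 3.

Write the quotient as an unknown series and match coefficients against numerator = denominator · series.
q(0) = 0
q′(0) = 1
q′′(0) = 0
q′′′(0) = -3

-x^3/2 + x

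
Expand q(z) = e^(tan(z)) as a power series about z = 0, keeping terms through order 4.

3*z^4/8 + z^3/2 + z^2/2 + z + 1

Plug the Maclaurin series of the inner function into that of the outer and collect terms.
q(0) = 1
q′(0) = 1
q′′(0) = 1
q′′′(0) = 3
q^(4)(0) = 9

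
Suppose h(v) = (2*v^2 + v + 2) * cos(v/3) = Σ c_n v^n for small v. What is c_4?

-107/972

Multiply each power in the prefactor through the base expansion.
[v^0] = 2;  [v^1] = 1;  [v^2] = 17/9;  [v^3] = -1/18;  [v^4] = -107/972.
So c_4 = h^(4)(0)/4! = -107/972.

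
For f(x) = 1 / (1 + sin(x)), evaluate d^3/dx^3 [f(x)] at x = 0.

Write 1/(1+u) = 1 - u + u^2 - u^3 + ... and substitute the series for u.
The coefficient of x^3 in the expansion is -5/6, so f′′′(0) = 3! * (-5/6) = -5.

-5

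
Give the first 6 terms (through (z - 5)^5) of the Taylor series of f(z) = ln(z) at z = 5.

(z - 5)^5/15625 - (z - 5)^4/2500 + (z - 5)^3/375 - (z - 5)^2/50 + (z - 5)/5 + ln(5)

Compute the successive derivatives at the expansion point and divide by k!.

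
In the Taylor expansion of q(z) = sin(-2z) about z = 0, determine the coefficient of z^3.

4/3

c_3 = q′′′(0)/3! = 4/3.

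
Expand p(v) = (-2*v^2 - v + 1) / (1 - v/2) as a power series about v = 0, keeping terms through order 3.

Multiply each power in the prefactor through the base expansion.
p(0) = 1
p′(0) = -1/2
p′′(0) = -9/2
p′′′(0) = -27/4

-9*v^3/8 - 9*v^2/4 - v/2 + 1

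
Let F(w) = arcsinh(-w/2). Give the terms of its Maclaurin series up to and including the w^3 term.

w^3/48 - w/2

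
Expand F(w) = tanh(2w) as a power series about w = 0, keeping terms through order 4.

-8*w^3/3 + 2*w

F(0) = 0
F′(0) = 2
F′′(0) = 0
F′′′(0) = -16
F^(4)(0) = 0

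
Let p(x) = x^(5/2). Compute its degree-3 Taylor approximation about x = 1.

5*(x - 1)^3/16 + 15*(x - 1)^2/8 + 5*(x - 1)/2 + 1

Differentiate repeatedly and evaluate at the center.
p(1) = 1
p′(1) = 5/2
p′′(1) = 15/4
p′′′(1) = 15/8
Then c_k = p^(k)(1)/k! gives each Taylor coefficient.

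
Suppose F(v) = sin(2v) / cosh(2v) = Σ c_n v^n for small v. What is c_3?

Write the quotient as an unknown series and match coefficients against numerator = denominator · series.
So c_3 = F′′′(0)/3! = -16/3.

-16/3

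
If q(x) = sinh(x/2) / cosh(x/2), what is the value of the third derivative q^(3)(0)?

Write the quotient as an unknown series and match coefficients against numerator = denominator · series.
From the series, [x^3] q = -1/24; multiply by 3! = 6 to get -1/4.

-1/4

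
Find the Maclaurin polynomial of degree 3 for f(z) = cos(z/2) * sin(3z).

-39*z^3/8 + 3*z

Multiply the two series term by term and collect like powers.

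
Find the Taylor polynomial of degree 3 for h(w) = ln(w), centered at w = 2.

(w - 2)^3/24 - (w - 2)^2/8 + (w - 2)/2 + ln(2)

[(w - 2)^0] = ln(2);  [(w - 2)^1] = 1/2;  [(w - 2)^2] = -1/8;  [(w - 2)^3] = 1/24.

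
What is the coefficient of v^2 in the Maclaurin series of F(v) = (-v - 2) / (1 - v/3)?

Shift and add copies of the series according to the polynomial's terms.
F(0) = -2
F′(0) = -5/3
F′′(0) = -10/9

-5/9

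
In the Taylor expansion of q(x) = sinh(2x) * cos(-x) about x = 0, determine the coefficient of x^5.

Take the Cauchy product of the two expansions.
q(0) = 0
q′(0) = 2
q′′(0) = 0
q′′′(0) = 2
q^(4)(0) = 0
q^(5)(0) = -38
So c_5 = q^(5)(0)/5! = -19/60.

-19/60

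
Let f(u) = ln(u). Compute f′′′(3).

2/27

The coefficient of (u - 3)^3 in the expansion is 1/81, so f′′′(3) = 3! * (1/81) = 2/27.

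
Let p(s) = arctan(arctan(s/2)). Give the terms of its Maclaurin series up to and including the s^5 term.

11*s^5/480 - s^3/12 + s/2

Substitute the inner expansion into the outer series and collect powers.
[s^0] = 0;  [s^1] = 1/2;  [s^2] = 0;  [s^3] = -1/12;  [s^4] = 0;  [s^5] = 11/480.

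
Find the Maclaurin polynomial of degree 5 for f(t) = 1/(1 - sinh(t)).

Compose series: expand the inner function first, then feed it into the outer expansion.
f(0) = 1
f′(0) = 1
f′′(0) = 2
f′′′(0) = 7
f^(4)(0) = 32
f^(5)(0) = 181

181*t^5/120 + 4*t^4/3 + 7*t^3/6 + t^2 + t + 1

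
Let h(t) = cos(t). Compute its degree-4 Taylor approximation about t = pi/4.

h(pi/4) = sqrt(2)/2
h′(pi/4) = -sqrt(2)/2
h′′(pi/4) = -sqrt(2)/2
h′′′(pi/4) = sqrt(2)/2
h^(4)(pi/4) = sqrt(2)/2
Dividing each by k! gives the coefficients c_0, ..., c_4.

sqrt(2)*(t - pi/4)^4/48 + sqrt(2)*(t - pi/4)^3/12 - sqrt(2)*(t - pi/4)^2/4 - sqrt(2)*(t - pi/4)/2 + sqrt(2)/2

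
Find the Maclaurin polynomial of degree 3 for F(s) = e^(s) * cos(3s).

-13*s^3/3 - 4*s^2 + s + 1

Multiply the two series term by term and collect like powers.
[s^0] = 1;  [s^1] = 1;  [s^2] = -4;  [s^3] = -13/3.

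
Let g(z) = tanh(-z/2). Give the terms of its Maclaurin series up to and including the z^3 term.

Differentiate repeatedly and evaluate at the center.
g(0) = 0
g′(0) = -1/2
g′′(0) = 0
g′′′(0) = 1/4
Dividing each by k! gives the coefficients c_0, ..., c_3.

z^3/24 - z/2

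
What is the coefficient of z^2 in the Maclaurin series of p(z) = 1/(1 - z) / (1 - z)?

3

Write out both Maclaurin series and multiply, keeping only the needed powers.
p(0) = 1
p′(0) = 2
p′′(0) = 6
So c_2 = p′′(0)/2! = 3.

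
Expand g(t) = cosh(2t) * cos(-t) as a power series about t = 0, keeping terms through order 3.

Write out both Maclaurin series and multiply, keeping only the needed powers.
[t^0] = 1;  [t^1] = 0;  [t^2] = 3/2;  [t^3] = 0.

3*t^2/2 + 1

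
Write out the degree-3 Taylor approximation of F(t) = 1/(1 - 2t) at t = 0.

8*t^3 + 4*t^2 + 2*t + 1

Compute the successive derivatives at the expansion point and divide by k!.
[t^0] = 1;  [t^1] = 2;  [t^2] = 4;  [t^3] = 8.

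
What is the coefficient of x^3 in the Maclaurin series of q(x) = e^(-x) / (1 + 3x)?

Expand each factor separately, then convolve coefficients.

-113/3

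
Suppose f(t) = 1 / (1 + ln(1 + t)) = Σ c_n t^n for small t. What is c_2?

3/2

Write 1/(1+u) = 1 - u + u^2 - u^3 + ... and substitute the series for u.
f(0) = 1
f′(0) = -1
f′′(0) = 3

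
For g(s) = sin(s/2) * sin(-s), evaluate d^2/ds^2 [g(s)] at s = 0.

Expand each factor separately, then convolve coefficients.
From the series, [s^2] g = -1/2; multiply by 2! = 2 to get -1.

-1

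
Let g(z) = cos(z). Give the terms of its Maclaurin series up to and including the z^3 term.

1 - z^2/2

g(0) = 1
g′(0) = 0
g′′(0) = -1
g′′′(0) = 0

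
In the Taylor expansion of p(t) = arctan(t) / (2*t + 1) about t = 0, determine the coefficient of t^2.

Expand 1/(denominator) as a geometric series and multiply by the numerator's series.
p(0) = 0
p′(0) = 1
p′′(0) = -4
So c_2 = p′′(0)/2! = -2.

-2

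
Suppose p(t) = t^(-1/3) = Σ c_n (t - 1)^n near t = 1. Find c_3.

c_3 = p′′′(1)/3! = -14/81.

-14/81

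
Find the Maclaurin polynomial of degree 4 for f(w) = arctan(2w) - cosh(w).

Add the two expansions coefficient-wise.

-w^4/24 - 8*w^3/3 - w^2/2 + 2*w - 1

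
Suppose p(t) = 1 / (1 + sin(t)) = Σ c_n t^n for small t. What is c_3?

-5/6

Expand as Σ (-1)^k u^k with u equal to the inner function's series.
p(0) = 1
p′(0) = -1
p′′(0) = 2
p′′′(0) = -5
So c_3 = p′′′(0)/3! = -5/6.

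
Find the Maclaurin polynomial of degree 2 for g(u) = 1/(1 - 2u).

g(0) = 1
g′(0) = 2
g′′(0) = 8
Then c_k = g^(k)(0)/k! gives each Taylor coefficient.

4*u^2 + 2*u + 1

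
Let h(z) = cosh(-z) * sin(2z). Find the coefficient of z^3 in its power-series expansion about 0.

-1/3

Expand each factor separately, then convolve coefficients.
h(0) = 0
h′(0) = 2
h′′(0) = 0
h′′′(0) = -2
Then c_k = h^(k)(0)/k! gives each Taylor coefficient.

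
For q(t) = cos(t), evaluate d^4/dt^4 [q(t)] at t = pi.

-1

From the series, [(t - pi)^4] q = -1/24; multiply by 4! = 24 to get -1.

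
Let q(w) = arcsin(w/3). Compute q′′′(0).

Use the known series and substitute for the argument.
From the series, [w^3] q = 1/162; multiply by 3! = 6 to get 1/27.

1/27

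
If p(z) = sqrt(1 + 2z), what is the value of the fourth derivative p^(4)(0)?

-15

Compute the successive derivatives at the expansion point and divide by k!.
The coefficient of z^4 in the expansion is -5/8, so p^(4)(0) = 4! * (-5/8) = -15.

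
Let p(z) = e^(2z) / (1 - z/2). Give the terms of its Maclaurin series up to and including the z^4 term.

103*z^4/48 + 71*z^3/24 + 13*z^2/4 + 5*z/2 + 1

Multiply the two series term by term and collect like powers.
p(0) = 1
p′(0) = 5/2
p′′(0) = 13/2
p′′′(0) = 71/4
p^(4)(0) = 103/2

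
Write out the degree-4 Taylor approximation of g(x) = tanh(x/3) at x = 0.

-x^3/81 + x/3

Compute the successive derivatives at the expansion point and divide by k!.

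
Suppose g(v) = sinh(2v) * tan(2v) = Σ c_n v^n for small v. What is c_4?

Multiply the two series term by term and collect like powers.
g(0) = 0
g′(0) = 0
g′′(0) = 8
g′′′(0) = 0
g^(4)(0) = 192
Then c_k = g^(k)(0)/k! gives each Taylor coefficient.

8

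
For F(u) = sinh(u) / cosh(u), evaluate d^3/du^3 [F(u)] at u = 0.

Divide the numerator series by the denominator series (power-series long division).
From the series, [u^3] F = -1/3; multiply by 3! = 6 to get -2.

-2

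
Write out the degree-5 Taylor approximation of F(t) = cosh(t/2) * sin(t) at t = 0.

-19*t^5/1920 - t^3/24 + t

Multiply the two series term by term and collect like powers.
F(0) = 0
F′(0) = 1
F′′(0) = 0
F′′′(0) = -1/4
F^(4)(0) = 0
F^(5)(0) = -19/16
Dividing each by k! gives the coefficients c_0, ..., c_5.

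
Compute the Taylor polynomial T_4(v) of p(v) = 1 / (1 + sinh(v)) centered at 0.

Expand as Σ (-1)^k u^k with u equal to the inner function's series.
p(0) = 1
p′(0) = -1
p′′(0) = 2
p′′′(0) = -7
p^(4)(0) = 32

4*v^4/3 - 7*v^3/6 + v^2 - v + 1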